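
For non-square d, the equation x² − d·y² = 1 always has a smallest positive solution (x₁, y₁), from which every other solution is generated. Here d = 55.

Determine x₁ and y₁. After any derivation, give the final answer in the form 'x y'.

√55 → a₀=7, period (2,2,2,14); ℓ=4 even so k=3
a_0=7:  p_0=7·1+0=7,  q_0=7·0+1=1
…
a_2=2:  p_2=2·15+7=37,  q_2=2·2+1=5
a_3=2:  p_3=2·37+15=89,  q_3=2·5+2=12
→ (89, 12).  Check: 89²=7921, 55·12²=7920, difference 1.

89 12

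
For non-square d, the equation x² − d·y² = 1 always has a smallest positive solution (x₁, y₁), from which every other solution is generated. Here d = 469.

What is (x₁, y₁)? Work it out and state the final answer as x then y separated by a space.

[21; 1,1,1,10,6,10,1,1,1,42] for √469; ℓ=10 ⇒ convergent index 9
i=0: a=21 ⇒ p=21, q=1
i=1: a=1 ⇒ p=22, q=1
…
i=4: a=10 ⇒ p=693, q=32
…
i=8: a=1 ⇒ p=90069, q=4159
i=9: a=1 ⇒ p=137215, q=6336
→ (137215, 6336).  Check: 137215²=18827956225, 469·6336²=18827956224, difference 1.

137215 6336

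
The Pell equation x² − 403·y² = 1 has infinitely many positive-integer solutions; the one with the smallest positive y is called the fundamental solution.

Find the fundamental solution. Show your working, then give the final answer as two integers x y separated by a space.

d=403: √d = [20; 13,2,1,3,1,3,1,2,13,40] (ℓ=10, even), read p_9/q_9
a_0=20:  p_0=20·1+0=20,  q_0=20·0+1=1
a_1=13:  p_1=13·20+1=261,  q_1=13·1+0=13
a_2=2:  p_2=2·261+20=542,  q_2=2·13+1=27
a_3=1:  p_3=1·542+261=803,  q_3=1·27+13=40
a_4=3:  p_4=3·803+542=2951,  q_4=3·40+27=147
a_5=1:  p_5=1·2951+803=3754,  q_5=1·147+40=187
a_6=3:  p_6=3·3754+2951=14213,  q_6=3·187+147=708
a_7=1:  p_7=1·14213+3754=17967,  q_7=1·708+187=895
a_8=2:  p_8=2·17967+14213=50147,  q_8=2·895+708=2498
a_9=13:  p_9=13·50147+17967=669878,  q_9=13·2498+895=33369
→ (669878, 33369).  Check: 669878²=448736534884, 403·33369²=448736534883, difference 1.

669878 33369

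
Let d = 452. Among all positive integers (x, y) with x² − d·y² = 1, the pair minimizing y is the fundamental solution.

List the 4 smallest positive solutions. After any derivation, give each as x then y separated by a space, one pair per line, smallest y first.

1204353 56648
2900932297217 136448377488
6987493029899166849 328664025545553880
16830816386073401651890177 791655010315592455701792

√452 → a₀=21, period (3,1,5,3,10,3,5,1,3,42); ℓ=10 even so k=9
i=0: a=21 ⇒ p=21, q=1
…
i=2: a=1 ⇒ p=85, q=4
…
i=6: a=3 ⇒ p=49579, q=2332
i=7: a=5 ⇒ p=263904, q=12413
i=8: a=1 ⇒ p=313483, q=14745
i=9: a=3 ⇒ p=1204353, q=56648
(x₁, y₁) = (1204353, 56648);  1204353² − 452·56648² = 1 ✓
(x_2, y_2) = (1204353·1204353 + 452·56648·56648, 1204353·56648 + 56648·1204353) = (2900932297217, 136448377488)
(x_3, y_3) = (1204353·2900932297217 + 452·56648·136448377488, 1204353·136448377488 + 56648·2900932297217) = (6987493029899166849, 328664025545553880)
(x_4, y_4) = (1204353·6987493029899166849 + 452·56648·328664025545553880, 1204353·328664025545553880 + 56648·6987493029899166849) = (16830816386073401651890177, 791655010315592455701792)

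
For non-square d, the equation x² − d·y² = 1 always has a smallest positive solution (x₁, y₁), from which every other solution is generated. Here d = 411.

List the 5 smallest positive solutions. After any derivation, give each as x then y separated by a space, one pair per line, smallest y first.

49730 2453
4946145799 243975380
491943661118810 24265791292347
48928716529930696801 2413475601692857240
4866450145574963442708650 240044283320105789798053

√411 = [20; 3,1,1,1,19,1,1,1,3,40, …], period ℓ=10 (even) → k=9
a_0=20:  p_0=20·1+0=20,  q_0=20·0+1=1
…
a_5=19:  p_5=19·223+142=4379,  q_5=19·11+7=216
a_6=1:  p_6=1·4379+223=4602,  q_6=1·216+11=227
…
a_8=1:  p_8=1·8981+4602=13583,  q_8=1·443+227=670
a_9=3:  p_9=3·13583+8981=49730,  q_9=3·670+443=2453
(x₁, y₁) = (49730, 2453);  49730² − 411·2453² = 1 ✓
(x_2, y_2) = (49730·49730 + 411·2453·2453, 49730·2453 + 2453·49730) = (4946145799, 243975380)
(x_3, y_3) = (49730·4946145799 + 411·2453·243975380, 49730·243975380 + 2453·4946145799) = (491943661118810, 24265791292347)
(x_4, y_4) = (49730·491943661118810 + 411·2453·24265791292347, 49730·24265791292347 + 2453·491943661118810) = (48928716529930696801, 2413475601692857240)
(x_5, y_5) = (49730·48928716529930696801 + 411·2453·2413475601692857240, 49730·2413475601692857240 + 2453·48928716529930696801) = (4866450145574963442708650, 240044283320105789798053)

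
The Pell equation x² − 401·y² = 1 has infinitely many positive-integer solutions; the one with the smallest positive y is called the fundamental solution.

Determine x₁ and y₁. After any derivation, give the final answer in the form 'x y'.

√401 = [20; 40, …], period ℓ=1 (odd) → k=1
i=0: a=20 ⇒ p=20, q=1
i=1: a=40 ⇒ p=801, q=40
→ (801, 40).  Check: 801²=641601, 401·40²=641600, difference 1.

801 40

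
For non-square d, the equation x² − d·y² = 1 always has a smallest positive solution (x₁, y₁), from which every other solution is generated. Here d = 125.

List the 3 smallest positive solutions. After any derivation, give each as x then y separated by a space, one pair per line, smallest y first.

930249 83204
1730726404001 154800875592
3220013013190122249 288006719437081612

[11; 5,1,1,5,22] for √125; ℓ=5 ⇒ convergent index 9
k=0  a_k=11  p_k/q_k = 11/1
k=1  a_k=5  p_k/q_k = 56/5
…
k=3  a_k=1  p_k/q_k = 123/11
k=4  a_k=5  p_k/q_k = 682/61
k=5  a_k=22  p_k/q_k = 15127/1353
…
k=7  a_k=1  p_k/q_k = 91444/8179
k=8  a_k=1  p_k/q_k = 167761/15005
k=9  a_k=5  p_k/q_k = 930249/83204
fundamental: x₁=930249, y₁=83204  (since 865363202001 − 125·6922905616 = 1)
(930249+83204√125)^2 = 1730726404001 + 154800875592√125
(930249+83204√125)^3 = 3220013013190122249 + 288006719437081612√125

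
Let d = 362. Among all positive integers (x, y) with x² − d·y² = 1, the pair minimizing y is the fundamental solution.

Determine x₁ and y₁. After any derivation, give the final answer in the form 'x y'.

[19; 38] for √362; ℓ=1 ⇒ convergent index 1
k=0  a_k=19  p_k/q_k = 19/1
k=1  a_k=38  p_k/q_k = 723/38
→ (723, 38).  Check: 723²=522729, 362·38²=522728, difference 1.

723 38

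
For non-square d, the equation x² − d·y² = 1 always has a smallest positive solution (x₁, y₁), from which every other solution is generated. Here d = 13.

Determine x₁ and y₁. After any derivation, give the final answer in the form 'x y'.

649 180

√13 → a₀=3, period (1,1,1,1,6); ℓ=5 odd so k=9
a_0=3:  p_0=3·1+0=3,  q_0=3·0+1=1
a_1=1:  p_1=1·3+1=4,  q_1=1·1+0=1
a_2=1:  p_2=1·4+3=7,  q_2=1·1+1=2
…
a_6=1:  p_6=1·119+18=137,  q_6=1·33+5=38
…
a_8=1:  p_8=1·256+137=393,  q_8=1·71+38=109
a_9=1:  p_9=1·393+256=649,  q_9=1·109+71=180
→ (649, 180).  Check: 649²=421201, 13·180²=421200, difference 1.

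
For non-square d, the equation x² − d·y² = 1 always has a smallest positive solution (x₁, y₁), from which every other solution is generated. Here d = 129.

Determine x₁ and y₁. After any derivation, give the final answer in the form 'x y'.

16855 1484

√129 → a₀=11, period (2,1,3,1,6,1,3,1,2,22); ℓ=10 even so k=9
a_0=11:  p_0=11·1+0=11,  q_0=11·0+1=1
…
a_2=1:  p_2=1·23+11=34,  q_2=1·2+1=3
…
a_4=1:  p_4=1·125+34=159,  q_4=1·11+3=14
…
a_8=1:  p_8=1·4793+1238=6031,  q_8=1·422+109=531
a_9=2:  p_9=2·6031+4793=16855,  q_9=2·531+422=1484
→ (16855, 1484).  Check: 16855²=284091025, 129·1484²=284091024, difference 1.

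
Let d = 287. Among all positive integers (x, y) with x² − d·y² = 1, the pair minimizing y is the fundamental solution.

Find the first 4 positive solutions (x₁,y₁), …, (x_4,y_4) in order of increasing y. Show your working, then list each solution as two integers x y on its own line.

√287 → a₀=16, period (1,15,1,32); ℓ=4 even so k=3
k=0  a_k=16  p_k/q_k = 16/1
…
k=2  a_k=15  p_k/q_k = 271/16
k=3  a_k=1  p_k/q_k = 288/17
(x₁, y₁) = (288, 17);  288² − 287·17² = 1 ✓
(288+17√287)^2 = 165887 + 9792√287
(288+17√287)^3 = 95550624 + 5640175√287
(288+17√287)^4 = 55036993537 + 3248731008√287

288 17
165887 9792
95550624 5640175
55036993537 3248731008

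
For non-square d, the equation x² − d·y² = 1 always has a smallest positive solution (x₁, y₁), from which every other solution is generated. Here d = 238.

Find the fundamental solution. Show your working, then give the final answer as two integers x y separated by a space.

[15; 2,2,1,14,1,2,2,30] for √238; ℓ=8 ⇒ convergent index 7
step 0: (15, 1)  from 15·(1,0) + (0,1)
step 1: (31, 2)  from 2·(15,1) + (1,0)
…
step 3: (108, 7)  from 1·(77,5) + (31,2)
…
step 6: (4983, 323)  from 2·(1697,110) + (1589,103)
step 7: (11663, 756)  from 2·(4983,323) + (1697,110)
fundamental: x₁=11663, y₁=756  (since 136025569 − 238·571536 = 1)

11663 756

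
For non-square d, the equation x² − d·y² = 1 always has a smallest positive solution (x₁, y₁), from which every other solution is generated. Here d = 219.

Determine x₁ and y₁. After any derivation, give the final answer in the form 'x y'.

√219 → a₀=14, period (1,3,1,28); ℓ=4 even so k=3
k=0  a_k=14  p_k/q_k = 14/1
k=1  a_k=1  p_k/q_k = 15/1
k=2  a_k=3  p_k/q_k = 59/4
k=3  a_k=1  p_k/q_k = 74/5
→ (74, 5).  Check: 74²=5476, 219·5²=5475, difference 1.

74 5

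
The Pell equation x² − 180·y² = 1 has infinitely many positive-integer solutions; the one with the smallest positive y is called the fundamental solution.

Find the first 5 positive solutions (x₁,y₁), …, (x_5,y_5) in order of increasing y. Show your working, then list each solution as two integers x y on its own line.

√180 → a₀=13, period (2,2,2,26); ℓ=4 even so k=3
a_0=13:  p_0=13·1+0=13,  q_0=13·0+1=1
a_1=2:  p_1=2·13+1=27,  q_1=2·1+0=2
a_2=2:  p_2=2·27+13=67,  q_2=2·2+1=5
a_3=2:  p_3=2·67+27=161,  q_3=2·5+2=12
fundamental: x₁=161, y₁=12  (since 25921 − 180·144 = 1)
n=2: (161,12)∘(161,12) = (161·161+180·12·12, 161·12+12·161) = (51841,3864)
n=3: (51841,3864)∘(161,12) = (161·51841+180·12·3864, 161·3864+12·51841) = (16692641,1244196)
n=4: (16692641,1244196)∘(161,12) = (161·16692641+180·12·1244196, 161·1244196+12·16692641) = (5374978561,400627248)
n=5: (5374978561,400627248)∘(161,12) = (161·5374978561+180·12·400627248, 161·400627248+12·5374978561) = (1730726404001,129000729660)

161 12
51841 3864
16692641 1244196
5374978561 400627248
1730726404001 129000729660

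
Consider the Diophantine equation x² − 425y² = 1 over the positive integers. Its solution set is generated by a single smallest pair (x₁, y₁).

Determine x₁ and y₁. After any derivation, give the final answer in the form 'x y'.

[20; 1,1,1,1,1,1,40] for √425; ℓ=7 ⇒ convergent index 13
a_0=20:  p_0=20·1+0=20,  q_0=20·0+1=1
…
a_3=1:  p_3=1·41+21=62,  q_3=1·2+1=3
…
a_6=1:  p_6=1·165+103=268,  q_6=1·8+5=13
…
a_9=1:  p_9=1·11153+10885=22038,  q_9=1·541+528=1069
…
a_11=1:  p_11=1·33191+22038=55229,  q_11=1·1610+1069=2679
a_12=1:  p_12=1·55229+33191=88420,  q_12=1·2679+1610=4289
a_13=1:  p_13=1·88420+55229=143649,  q_13=1·4289+2679=6968
→ (143649, 6968).  Check: 143649²=20635035201, 425·6968²=20635035200, difference 1.

143649 6968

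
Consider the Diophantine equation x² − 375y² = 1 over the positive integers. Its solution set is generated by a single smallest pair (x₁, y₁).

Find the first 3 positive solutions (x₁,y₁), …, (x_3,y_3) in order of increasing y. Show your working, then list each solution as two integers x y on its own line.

15124 781
457470751 23623688
13837575261124 714569313843

√375 = [19; 2,1,2,1,5,1,2,1,2,38, …], period ℓ=10 (even) → k=9
a_0=19:  p_0=19·1+0=19,  q_0=19·0+1=1
a_1=2:  p_1=2·19+1=39,  q_1=2·1+0=2
a_2=1:  p_2=1·39+19=58,  q_2=1·2+1=3
a_3=2:  p_3=2·58+39=155,  q_3=2·3+2=8
a_4=1:  p_4=1·155+58=213,  q_4=1·8+3=11
a_5=5:  p_5=5·213+155=1220,  q_5=5·11+8=63
a_6=1:  p_6=1·1220+213=1433,  q_6=1·63+11=74
a_7=2:  p_7=2·1433+1220=4086,  q_7=2·74+63=211
a_8=1:  p_8=1·4086+1433=5519,  q_8=1·211+74=285
a_9=2:  p_9=2·5519+4086=15124,  q_9=2·285+211=781
→ (15124, 781).  Check: 15124²=228735376, 375·781²=228735375, difference 1.
n=2: (15124,781)∘(15124,781) = (15124·15124+375·781·781, 15124·781+781·15124) = (457470751,23623688)
n=3: (457470751,23623688)∘(15124,781) = (15124·457470751+375·781·23623688, 15124·23623688+781·457470751) = (13837575261124,714569313843)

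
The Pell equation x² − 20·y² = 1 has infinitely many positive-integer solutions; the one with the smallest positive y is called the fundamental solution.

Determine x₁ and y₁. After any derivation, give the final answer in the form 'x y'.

9 2

√20 = [4; 2,8, …], period ℓ=2 (even) → k=1
i=0: a=4 ⇒ p=4, q=1
i=1: a=2 ⇒ p=9, q=2
(x₁, y₁) = (9, 2);  9² − 20·2² = 1 ✓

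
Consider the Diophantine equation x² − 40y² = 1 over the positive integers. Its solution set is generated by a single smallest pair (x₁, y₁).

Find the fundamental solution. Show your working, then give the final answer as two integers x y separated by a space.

19 3

√40 = [6; 3,12, …], period ℓ=2 (even) → k=1
k=0  a_k=6  p_k/q_k = 6/1
k=1  a_k=3  p_k/q_k = 19/3
fundamental: x₁=19, y₁=3  (since 361 − 40·9 = 1)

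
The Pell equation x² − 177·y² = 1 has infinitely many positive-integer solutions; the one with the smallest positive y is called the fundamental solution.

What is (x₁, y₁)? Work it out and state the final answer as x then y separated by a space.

√177 = [13; 3,3,2,8,2,3,3,26, …], period ℓ=8 (even) → k=7
k=0  a_k=13  p_k/q_k = 13/1
…
k=2  a_k=3  p_k/q_k = 133/10
k=3  a_k=2  p_k/q_k = 306/23
…
k=5  a_k=2  p_k/q_k = 5468/411
k=6  a_k=3  p_k/q_k = 18985/1427
k=7  a_k=3  p_k/q_k = 62423/4692
fundamental: x₁=62423, y₁=4692  (since 3896630929 − 177·22014864 = 1)

62423 4692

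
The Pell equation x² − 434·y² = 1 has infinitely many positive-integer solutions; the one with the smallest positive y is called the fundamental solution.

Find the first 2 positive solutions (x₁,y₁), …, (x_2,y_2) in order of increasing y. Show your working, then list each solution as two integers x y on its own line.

125 6
31249 1500

√434 = [20; 1,4,1,40, …], period ℓ=4 (even) → k=3
k=0  a_k=20  p_k/q_k = 20/1
k=1  a_k=1  p_k/q_k = 21/1
k=2  a_k=4  p_k/q_k = 104/5
k=3  a_k=1  p_k/q_k = 125/6
(x₁, y₁) = (125, 6);  125² − 434·6² = 1 ✓
n=2: (125,6)∘(125,6) = (125·125+434·6·6, 125·6+6·125) = (31249,1500)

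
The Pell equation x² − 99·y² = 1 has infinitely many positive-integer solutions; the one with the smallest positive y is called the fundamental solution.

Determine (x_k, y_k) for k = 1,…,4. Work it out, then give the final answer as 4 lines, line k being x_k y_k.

√99 = [9; 1,18, …], period ℓ=2 (even) → k=1
i=0: a=9 ⇒ p=9, q=1
i=1: a=1 ⇒ p=10, q=1
→ (10, 1).  Check: 10²=100, 99·1²=99, difference 1.
(10+1√99)^2 = 199 + 20√99
(10+1√99)^3 = 3970 + 399√99
(10+1√99)^4 = 79201 + 7960√99

10 1
199 20
3970 399
79201 7960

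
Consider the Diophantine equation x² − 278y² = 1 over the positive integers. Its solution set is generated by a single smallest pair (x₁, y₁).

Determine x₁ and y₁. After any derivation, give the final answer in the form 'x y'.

√278 = [16; 1,2,16,2,1,32, …], period ℓ=6 (even) → k=5
step 0: (16, 1)  from 16·(1,0) + (0,1)
…
step 2: (50, 3)  from 2·(17,1) + (16,1)
step 3: (817, 49)  from 16·(50,3) + (17,1)
step 4: (1684, 101)  from 2·(817,49) + (50,3)
step 5: (2501, 150)  from 1·(1684,101) + (817,49)
(x₁, y₁) = (2501, 150);  2501² − 278·150² = 1 ✓

2501 150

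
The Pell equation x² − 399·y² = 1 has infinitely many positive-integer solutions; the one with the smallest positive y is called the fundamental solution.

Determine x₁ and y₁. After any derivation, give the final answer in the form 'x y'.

√399 = [19; 1,38, …], period ℓ=2 (even) → k=1
step 0: (19, 1)  from 19·(1,0) + (0,1)
step 1: (20, 1)  from 1·(19,1) + (1,0)
(x₁, y₁) = (20, 1);  20² − 399·1² = 1 ✓

20 1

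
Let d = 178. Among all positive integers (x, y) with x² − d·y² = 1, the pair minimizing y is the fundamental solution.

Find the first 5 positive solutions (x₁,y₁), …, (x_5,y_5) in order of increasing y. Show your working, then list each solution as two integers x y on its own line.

d=178: √d = [13; 2,1,12,1,2,26] (ℓ=6, even), read p_5/q_5
a_0=13:  p_0=13·1+0=13,  q_0=13·0+1=1
a_1=2:  p_1=2·13+1=27,  q_1=2·1+0=2
a_2=1:  p_2=1·27+13=40,  q_2=1·2+1=3
a_3=12:  p_3=12·40+27=507,  q_3=12·3+2=38
a_4=1:  p_4=1·507+40=547,  q_4=1·38+3=41
a_5=2:  p_5=2·547+507=1601,  q_5=2·41+38=120
(x₁, y₁) = (1601, 120);  1601² − 178·120² = 1 ✓
(1601+120√178)^2 = 5126401 + 384240√178
(1601+120√178)^3 = 16414734401 + 1230336360√178
(1601+120√178)^4 = 52559974425601 + 3939536640480√178
(1601+120√178)^5 = 168297021696040001 + 12614395092480600√178

1601 120
5126401 384240
16414734401 1230336360
52559974425601 3939536640480
168297021696040001 12614395092480600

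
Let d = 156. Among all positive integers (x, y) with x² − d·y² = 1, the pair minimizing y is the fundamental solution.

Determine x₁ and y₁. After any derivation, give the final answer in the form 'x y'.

√156 = [12; 2,24, …], period ℓ=2 (even) → k=1
step 0: (12, 1)  from 12·(1,0) + (0,1)
step 1: (25, 2)  from 2·(12,1) + (1,0)
→ (25, 2).  Check: 25²=625, 156·2²=624, difference 1.

25 2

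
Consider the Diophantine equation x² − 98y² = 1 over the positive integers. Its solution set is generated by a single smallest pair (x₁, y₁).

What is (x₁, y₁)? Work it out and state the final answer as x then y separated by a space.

√98 → a₀=9, period (1,8,1,18); ℓ=4 even so k=3
k=0  a_k=9  p_k/q_k = 9/1
…
k=2  a_k=8  p_k/q_k = 89/9
k=3  a_k=1  p_k/q_k = 99/10
(x₁, y₁) = (99, 10);  99² − 98·10² = 1 ✓

99 10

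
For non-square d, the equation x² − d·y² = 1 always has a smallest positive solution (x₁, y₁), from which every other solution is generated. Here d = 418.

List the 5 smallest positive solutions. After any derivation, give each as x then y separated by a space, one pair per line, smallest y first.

33857 1656
2292592897 112134384
155240635393601 7593067676520
10511964382749705217 514156984535740896
711807156058272903670337 34815626043260091355224

d=418: √d = [20; 2,4,20,4,2,40] (ℓ=6, even), read p_5/q_5
step 0: (20, 1)  from 20·(1,0) + (0,1)
step 1: (41, 2)  from 2·(20,1) + (1,0)
step 2: (184, 9)  from 4·(41,2) + (20,1)
step 3: (3721, 182)  from 20·(184,9) + (41,2)
step 4: (15068, 737)  from 4·(3721,182) + (184,9)
step 5: (33857, 1656)  from 2·(15068,737) + (3721,182)
fundamental: x₁=33857, y₁=1656  (since 1146296449 − 418·2742336 = 1)
(x_2, y_2) = (33857·33857 + 418·1656·1656, 33857·1656 + 1656·33857) = (2292592897, 112134384)
(x_3, y_3) = (33857·2292592897 + 418·1656·112134384, 33857·112134384 + 1656·2292592897) = (155240635393601, 7593067676520)
(x_4, y_4) = (33857·155240635393601 + 418·1656·7593067676520, 33857·7593067676520 + 1656·155240635393601) = (10511964382749705217, 514156984535740896)
(x_5, y_5) = (33857·10511964382749705217 + 418·1656·514156984535740896, 33857·514156984535740896 + 1656·10511964382749705217) = (711807156058272903670337, 34815626043260091355224)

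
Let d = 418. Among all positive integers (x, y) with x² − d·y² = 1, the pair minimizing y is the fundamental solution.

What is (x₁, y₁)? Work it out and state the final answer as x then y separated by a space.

[20; 2,4,20,4,2,40] for √418; ℓ=6 ⇒ convergent index 5
a_0=20:  p_0=20·1+0=20,  q_0=20·0+1=1
a_1=2:  p_1=2·20+1=41,  q_1=2·1+0=2
a_2=4:  p_2=4·41+20=184,  q_2=4·2+1=9
…
a_4=4:  p_4=4·3721+184=15068,  q_4=4·182+9=737
a_5=2:  p_5=2·15068+3721=33857,  q_5=2·737+182=1656
fundamental: x₁=33857, y₁=1656  (since 1146296449 − 418·2742336 = 1)

33857 1656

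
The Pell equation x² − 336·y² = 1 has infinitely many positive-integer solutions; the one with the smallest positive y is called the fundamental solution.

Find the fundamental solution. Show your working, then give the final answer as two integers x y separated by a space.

55 3

[18; 3,36] for √336; ℓ=2 ⇒ convergent index 1
k=0  a_k=18  p_k/q_k = 18/1
k=1  a_k=3  p_k/q_k = 55/3
(x₁, y₁) = (55, 3);  55² − 336·3² = 1 ✓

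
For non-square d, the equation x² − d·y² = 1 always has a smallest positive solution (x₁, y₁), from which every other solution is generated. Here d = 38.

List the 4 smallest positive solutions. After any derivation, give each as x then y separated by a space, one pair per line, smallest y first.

d=38: √d = [6; 6,12] (ℓ=2, even), read p_1/q_1
k=0  a_k=6  p_k/q_k = 6/1
k=1  a_k=6  p_k/q_k = 37/6
fundamental: x₁=37, y₁=6  (since 1369 − 38·36 = 1)
(x_2, y_2) = (37·37 + 38·6·6, 37·6 + 6·37) = (2737, 444)
(x_3, y_3) = (37·2737 + 38·6·444, 37·444 + 6·2737) = (202501, 32850)
(x_4, y_4) = (37·202501 + 38·6·32850, 37·32850 + 6·202501) = (14982337, 2430456)

37 6
2737 444
202501 32850
14982337 2430456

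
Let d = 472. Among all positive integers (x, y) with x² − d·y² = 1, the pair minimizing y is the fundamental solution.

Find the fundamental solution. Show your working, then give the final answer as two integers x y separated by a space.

√472 → a₀=21, period (1,2,1,1,1,…,2,1,42); ℓ=14 even so k=13
k=0  a_k=21  p_k/q_k = 21/1
k=1  a_k=1  p_k/q_k = 22/1
k=2  a_k=2  p_k/q_k = 65/3
k=3  a_k=1  p_k/q_k = 87/4
…
k=5  a_k=1  p_k/q_k = 239/11
k=6  a_k=4  p_k/q_k = 1108/51
…
k=8  a_k=4  p_k/q_k = 24224/1115
…
k=10  a_k=1  p_k/q_k = 54227/2496
…
k=12  a_k=2  p_k/q_k = 222687/10250
k=13  a_k=1  p_k/q_k = 306917/14127
fundamental: x₁=306917, y₁=14127  (since 94198044889 − 472·199572129 = 1)

306917 14127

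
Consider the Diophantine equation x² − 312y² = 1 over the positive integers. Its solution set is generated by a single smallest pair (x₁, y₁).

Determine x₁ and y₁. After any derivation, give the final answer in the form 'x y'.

√312 → a₀=17, period (1,1,1,34); ℓ=4 even so k=3
k=0  a_k=17  p_k/q_k = 17/1
…
k=2  a_k=1  p_k/q_k = 35/2
k=3  a_k=1  p_k/q_k = 53/3
(x₁, y₁) = (53, 3);  53² − 312·3² = 1 ✓

53 3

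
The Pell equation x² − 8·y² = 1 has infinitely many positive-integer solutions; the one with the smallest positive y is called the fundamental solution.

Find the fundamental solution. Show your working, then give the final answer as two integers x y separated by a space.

3 1

d=8: √d = [2; 1,4] (ℓ=2, even), read p_1/q_1
step 0: (2, 1)  from 2·(1,0) + (0,1)
step 1: (3, 1)  from 1·(2,1) + (1,0)
→ (3, 1).  Check: 3²=9, 8·1²=8, difference 1.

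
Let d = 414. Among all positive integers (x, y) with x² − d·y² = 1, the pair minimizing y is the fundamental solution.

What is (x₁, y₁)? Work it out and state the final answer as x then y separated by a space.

[20; 2,1,7,2,7,1,2,40] for √414; ℓ=8 ⇒ convergent index 7
a_0=20:  p_0=20·1+0=20,  q_0=20·0+1=1
…
a_5=7:  p_5=7·997+468=7447,  q_5=7·49+23=366
a_6=1:  p_6=1·7447+997=8444,  q_6=1·366+49=415
a_7=2:  p_7=2·8444+7447=24335,  q_7=2·415+366=1196
→ (24335, 1196).  Check: 24335²=592192225, 414·1196²=592192224, difference 1.

24335 1196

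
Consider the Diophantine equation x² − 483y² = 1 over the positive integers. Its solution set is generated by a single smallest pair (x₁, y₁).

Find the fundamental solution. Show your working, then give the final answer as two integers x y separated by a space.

d=483: √d = [21; 1,42] (ℓ=2, even), read p_1/q_1
k=0  a_k=21  p_k/q_k = 21/1
k=1  a_k=1  p_k/q_k = 22/1
fundamental: x₁=22, y₁=1  (since 484 − 483·1 = 1)

22 1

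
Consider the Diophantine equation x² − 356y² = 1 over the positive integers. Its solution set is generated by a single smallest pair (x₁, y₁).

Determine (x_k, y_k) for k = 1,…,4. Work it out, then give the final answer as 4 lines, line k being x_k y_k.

√356 = [18; 1,6,1,1,2,…,6,1,36, …], period ℓ=14 (even) → k=13
k=0  a_k=18  p_k/q_k = 18/1
…
k=2  a_k=6  p_k/q_k = 132/7
…
k=5  a_k=2  p_k/q_k = 717/38
k=6  a_k=1  p_k/q_k = 1000/53
…
k=8  a_k=1  p_k/q_k = 9717/515
…
k=10  a_k=1  p_k/q_k = 37868/2007
k=11  a_k=1  p_k/q_k = 66019/3499
k=12  a_k=6  p_k/q_k = 433982/23001
k=13  a_k=1  p_k/q_k = 500001/26500
(x₁, y₁) = (500001, 26500);  500001² − 356·26500² = 1 ✓
(500001+26500√356)^2 = 500002000001 + 26500053000√356
(500001+26500√356)^3 = 500003000004500001 + 26500106000079500√356
(500001+26500√356)^4 = 500004000010000008000001 + 26500159000265000106000√356

500001 26500
500002000001 26500053000
500003000004500001 26500106000079500
500004000010000008000001 26500159000265000106000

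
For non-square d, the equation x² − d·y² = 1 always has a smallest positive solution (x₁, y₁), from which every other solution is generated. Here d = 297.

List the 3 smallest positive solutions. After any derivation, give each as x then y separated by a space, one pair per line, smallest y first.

[17; 4,3,1,1,2,1,1,3,4,34] for √297; ℓ=10 ⇒ convergent index 9
i=0: a=17 ⇒ p=17, q=1
…
i=5: a=2 ⇒ p=1327, q=77
…
i=8: a=3 ⇒ p=11357, q=659
i=9: a=4 ⇒ p=48599, q=2820
fundamental: x₁=48599, y₁=2820  (since 2361862801 − 297·7952400 = 1)
(x_2, y_2) = (48599·48599 + 297·2820·2820, 48599·2820 + 2820·48599) = (4723725601, 274098360)
(x_3, y_3) = (48599·4723725601 + 297·2820·274098360, 48599·274098360 + 2820·4723725601) = (459136680917399, 26641812392460)

48599 2820
4723725601 274098360
459136680917399 26641812392460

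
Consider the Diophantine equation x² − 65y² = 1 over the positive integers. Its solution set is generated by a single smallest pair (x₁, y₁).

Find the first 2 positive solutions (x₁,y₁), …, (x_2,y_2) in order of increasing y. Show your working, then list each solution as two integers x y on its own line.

129 16
33281 4128

√65 → a₀=8, period (16); ℓ=1 odd so k=1
i=0: a=8 ⇒ p=8, q=1
i=1: a=16 ⇒ p=129, q=16
(x₁, y₁) = (129, 16);  129² − 65·16² = 1 ✓
(x_2, y_2) = (129·129 + 65·16·16, 129·16 + 16·129) = (33281, 4128)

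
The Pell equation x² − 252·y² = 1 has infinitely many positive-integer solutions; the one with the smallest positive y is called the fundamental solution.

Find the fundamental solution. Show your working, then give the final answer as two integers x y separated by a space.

d=252: √d = [15; 1,6,1,30] (ℓ=4, even), read p_3/q_3
a_0=15:  p_0=15·1+0=15,  q_0=15·0+1=1
a_1=1:  p_1=1·15+1=16,  q_1=1·1+0=1
a_2=6:  p_2=6·16+15=111,  q_2=6·1+1=7
a_3=1:  p_3=1·111+16=127,  q_3=1·7+1=8
(x₁, y₁) = (127, 8);  127² − 252·8² = 1 ✓

127 8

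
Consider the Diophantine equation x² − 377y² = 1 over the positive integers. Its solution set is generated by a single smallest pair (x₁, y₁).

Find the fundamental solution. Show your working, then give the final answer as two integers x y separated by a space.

d=377: √d = [19; 2,2,2,38] (ℓ=4, even), read p_3/q_3
step 0: (19, 1)  from 19·(1,0) + (0,1)
step 1: (39, 2)  from 2·(19,1) + (1,0)
step 2: (97, 5)  from 2·(39,2) + (19,1)
step 3: (233, 12)  from 2·(97,5) + (39,2)
fundamental: x₁=233, y₁=12  (since 54289 − 377·144 = 1)

233 12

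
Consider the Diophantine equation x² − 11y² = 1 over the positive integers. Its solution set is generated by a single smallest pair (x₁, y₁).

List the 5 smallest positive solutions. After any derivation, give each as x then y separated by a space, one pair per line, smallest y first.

[3; 3,6] for √11; ℓ=2 ⇒ convergent index 1
i=0: a=3 ⇒ p=3, q=1
i=1: a=3 ⇒ p=10, q=3
(x₁, y₁) = (10, 3);  10² − 11·3² = 1 ✓
k=2:  x_2 = 10·10+11·3·3 = 199,  y_2 = 10·3+3·10 = 60
k=3:  x_3 = 10·199+11·3·60 = 3970,  y_3 = 10·60+3·199 = 1197
k=4:  x_4 = 10·3970+11·3·1197 = 79201,  y_4 = 10·1197+3·3970 = 23880
k=5:  x_5 = 10·79201+11·3·23880 = 1580050,  y_5 = 10·23880+3·79201 = 476403

10 3
199 60
3970 1197
79201 23880
1580050 476403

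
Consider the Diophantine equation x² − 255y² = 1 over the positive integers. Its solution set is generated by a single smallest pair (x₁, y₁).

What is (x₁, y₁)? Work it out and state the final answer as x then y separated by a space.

√255 = [15; 1,30, …], period ℓ=2 (even) → k=1
a_0=15:  p_0=15·1+0=15,  q_0=15·0+1=1
a_1=1:  p_1=1·15+1=16,  q_1=1·1+0=1
→ (16, 1).  Check: 16²=256, 255·1²=255, difference 1.

16 1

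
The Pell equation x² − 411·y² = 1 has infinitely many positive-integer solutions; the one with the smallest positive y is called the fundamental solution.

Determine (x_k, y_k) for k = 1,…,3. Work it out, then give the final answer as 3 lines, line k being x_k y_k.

√411 = [20; 3,1,1,1,19,1,1,1,3,40, …], period ℓ=10 (even) → k=9
i=0: a=20 ⇒ p=20, q=1
…
i=3: a=1 ⇒ p=142, q=7
i=4: a=1 ⇒ p=223, q=11
i=5: a=19 ⇒ p=4379, q=216
…
i=8: a=1 ⇒ p=13583, q=670
i=9: a=3 ⇒ p=49730, q=2453
fundamental: x₁=49730, y₁=2453  (since 2473072900 − 411·6017209 = 1)
k=2:  x_2 = 49730·49730+411·2453·2453 = 4946145799,  y_2 = 49730·2453+2453·49730 = 243975380
k=3:  x_3 = 49730·4946145799+411·2453·243975380 = 491943661118810,  y_3 = 49730·243975380+2453·4946145799 = 24265791292347

49730 2453
4946145799 243975380
491943661118810 24265791292347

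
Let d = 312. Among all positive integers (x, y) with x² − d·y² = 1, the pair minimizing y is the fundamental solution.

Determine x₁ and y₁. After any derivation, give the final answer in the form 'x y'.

53 3

√312 = [17; 1,1,1,34, …], period ℓ=4 (even) → k=3
k=0  a_k=17  p_k/q_k = 17/1
k=1  a_k=1  p_k/q_k = 18/1
k=2  a_k=1  p_k/q_k = 35/2
k=3  a_k=1  p_k/q_k = 53/3
(x₁, y₁) = (53, 3);  53² − 312·3² = 1 ✓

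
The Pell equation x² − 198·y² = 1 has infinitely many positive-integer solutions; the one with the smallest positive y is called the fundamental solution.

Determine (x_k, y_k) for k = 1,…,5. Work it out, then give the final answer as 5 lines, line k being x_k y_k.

[14; 14,28] for √198; ℓ=2 ⇒ convergent index 1
a_0=14:  p_0=14·1+0=14,  q_0=14·0+1=1
a_1=14:  p_1=14·14+1=197,  q_1=14·1+0=14
fundamental: x₁=197, y₁=14  (since 38809 − 198·196 = 1)
(x_2, y_2) = (197·197 + 198·14·14, 197·14 + 14·197) = (77617, 5516)
(x_3, y_3) = (197·77617 + 198·14·5516, 197·5516 + 14·77617) = (30580901, 2173290)
(x_4, y_4) = (197·30580901 + 198·14·2173290, 197·2173290 + 14·30580901) = (12048797377, 856270744)
(x_5, y_5) = (197·12048797377 + 198·14·856270744, 197·856270744 + 14·12048797377) = (4747195585637, 337368499846)

197 14
77617 5516
30580901 2173290
12048797377 856270744
4747195585637 337368499846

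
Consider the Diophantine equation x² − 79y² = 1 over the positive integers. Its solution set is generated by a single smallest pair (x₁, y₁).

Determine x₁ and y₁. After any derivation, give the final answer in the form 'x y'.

√79 → a₀=8, period (1,7,1,16); ℓ=4 even so k=3
i=0: a=8 ⇒ p=8, q=1
i=1: a=1 ⇒ p=9, q=1
i=2: a=7 ⇒ p=71, q=8
i=3: a=1 ⇒ p=80, q=9
→ (80, 9).  Check: 80²=6400, 79·9²=6399, difference 1.

80 9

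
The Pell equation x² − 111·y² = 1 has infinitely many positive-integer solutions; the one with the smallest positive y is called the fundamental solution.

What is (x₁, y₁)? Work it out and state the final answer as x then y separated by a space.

d=111: √d = [10; 1,1,6,1,1,20] (ℓ=6, even), read p_5/q_5
k=0  a_k=10  p_k/q_k = 10/1
k=1  a_k=1  p_k/q_k = 11/1
k=2  a_k=1  p_k/q_k = 21/2
…
k=4  a_k=1  p_k/q_k = 158/15
k=5  a_k=1  p_k/q_k = 295/28
(x₁, y₁) = (295, 28);  295² − 111·28² = 1 ✓

295 28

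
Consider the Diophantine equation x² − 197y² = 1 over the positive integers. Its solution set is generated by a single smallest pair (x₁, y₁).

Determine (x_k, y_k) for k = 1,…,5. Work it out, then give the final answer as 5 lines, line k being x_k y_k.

[14; 28] for √197; ℓ=1 ⇒ convergent index 1
i=0: a=14 ⇒ p=14, q=1
i=1: a=28 ⇒ p=393, q=28
fundamental: x₁=393, y₁=28  (since 154449 − 197·784 = 1)
(393+28√197)^2 = 308897 + 22008√197
(393+28√197)^3 = 242792649 + 17298260√197
(393+28√197)^4 = 190834713217 + 13596410352√197
(393+28√197)^5 = 149995841795913 + 10686761238412√197

393 28
308897 22008
242792649 17298260
190834713217 13596410352
149995841795913 10686761238412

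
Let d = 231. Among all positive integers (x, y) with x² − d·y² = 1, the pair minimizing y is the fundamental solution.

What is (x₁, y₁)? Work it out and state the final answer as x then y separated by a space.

76 5

[15; 5,30] for √231; ℓ=2 ⇒ convergent index 1
i=0: a=15 ⇒ p=15, q=1
i=1: a=5 ⇒ p=76, q=5
(x₁, y₁) = (76, 5);  76² − 231·5² = 1 ✓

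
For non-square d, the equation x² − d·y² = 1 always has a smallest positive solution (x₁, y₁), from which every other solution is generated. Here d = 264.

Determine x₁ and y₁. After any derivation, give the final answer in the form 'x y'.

65 4

√264 = [16; 4,32, …], period ℓ=2 (even) → k=1
k=0  a_k=16  p_k/q_k = 16/1
k=1  a_k=4  p_k/q_k = 65/4
(x₁, y₁) = (65, 4);  65² − 264·4² = 1 ✓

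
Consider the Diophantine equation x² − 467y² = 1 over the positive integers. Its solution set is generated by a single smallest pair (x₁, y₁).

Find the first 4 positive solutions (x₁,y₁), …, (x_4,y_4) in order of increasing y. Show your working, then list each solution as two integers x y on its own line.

[21; 1,1,1,1,3,…,1,1,42] for √467; ℓ=14 ⇒ convergent index 13
k=0  a_k=21  p_k/q_k = 21/1
k=1  a_k=1  p_k/q_k = 22/1
…
k=4  a_k=1  p_k/q_k = 108/5
k=5  a_k=3  p_k/q_k = 389/18
…
k=7  a_k=21  p_k/q_k = 27164/1257
…
k=10  a_k=1  p_k/q_k = 358232/16577
…
k=12  a_k=1  p_k/q_k = 991929/45901
k=13  a_k=1  p_k/q_k = 1625626/75225
(x₁, y₁) = (1625626, 75225);  1625626² − 467·75225² = 1 ✓
n=2: (1625626,75225)∘(1625626,75225) = (1625626·1625626+467·75225·75225, 1625626·75225+75225·1625626) = (5285319783751,244575431700)
n=3: (5285319783751,244575431700)∘(1625626,75225) = (1625626·5285319783751+467·75225·244575431700, 1625626·244575431700+75225·5285319783751) = (17183906517558380626,795176361465413175)
n=4: (17183906517558380626,795176361465413175)∘(1625626,75225) = (1625626·17183906517558380626+467·75225·795176361465413175, 1625626·795176361465413175+75225·17183906517558380626) = (55869210433019434807260001,2585318735566902940613400)

1625626 75225
5285319783751 244575431700
17183906517558380626 795176361465413175
55869210433019434807260001 2585318735566902940613400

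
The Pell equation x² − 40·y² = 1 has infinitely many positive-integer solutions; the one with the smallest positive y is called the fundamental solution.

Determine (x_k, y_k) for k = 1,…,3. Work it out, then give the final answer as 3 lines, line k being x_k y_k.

[6; 3,12] for √40; ℓ=2 ⇒ convergent index 1
i=0: a=6 ⇒ p=6, q=1
i=1: a=3 ⇒ p=19, q=3
(x₁, y₁) = (19, 3);  19² − 40·3² = 1 ✓
n=2: (19,3)∘(19,3) = (19·19+40·3·3, 19·3+3·19) = (721,114)
n=3: (721,114)∘(19,3) = (19·721+40·3·114, 19·114+3·721) = (27379,4329)

19 3
721 114
27379 4329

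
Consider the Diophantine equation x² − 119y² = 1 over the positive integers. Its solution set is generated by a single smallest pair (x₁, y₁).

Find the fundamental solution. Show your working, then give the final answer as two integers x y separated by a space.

120 11

d=119: √d = [10; 1,9,1,20] (ℓ=4, even), read p_3/q_3
step 0: (10, 1)  from 10·(1,0) + (0,1)
…
step 2: (109, 10)  from 9·(11,1) + (10,1)
step 3: (120, 11)  from 1·(109,10) + (11,1)
fundamental: x₁=120, y₁=11  (since 14400 − 119·121 = 1)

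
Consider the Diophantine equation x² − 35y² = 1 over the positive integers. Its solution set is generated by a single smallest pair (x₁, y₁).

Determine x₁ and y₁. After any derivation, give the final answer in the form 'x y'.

d=35: √d = [5; 1,10] (ℓ=2, even), read p_1/q_1
i=0: a=5 ⇒ p=5, q=1
i=1: a=1 ⇒ p=6, q=1
→ (6, 1).  Check: 6²=36, 35·1²=35, difference 1.

6 1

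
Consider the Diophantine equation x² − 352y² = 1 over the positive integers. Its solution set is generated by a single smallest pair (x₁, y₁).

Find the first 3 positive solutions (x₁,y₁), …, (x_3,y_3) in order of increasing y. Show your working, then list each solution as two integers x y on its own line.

77617 4137
12048797377 642203058
1870383011943601 99691749501435

√352 = [18; 1,3,5,9,5,3,1,36, …], period ℓ=8 (even) → k=7
a_0=18:  p_0=18·1+0=18,  q_0=18·0+1=1
a_1=1:  p_1=1·18+1=19,  q_1=1·1+0=1
a_2=3:  p_2=3·19+18=75,  q_2=3·1+1=4
…
a_5=5:  p_5=5·3621+394=18499,  q_5=5·193+21=986
a_6=3:  p_6=3·18499+3621=59118,  q_6=3·986+193=3151
a_7=1:  p_7=1·59118+18499=77617,  q_7=1·3151+986=4137
fundamental: x₁=77617, y₁=4137  (since 6024398689 − 352·17114769 = 1)
k=2:  x_2 = 77617·77617+352·4137·4137 = 12048797377,  y_2 = 77617·4137+4137·77617 = 642203058
k=3:  x_3 = 77617·12048797377+352·4137·642203058 = 1870383011943601,  y_3 = 77617·642203058+4137·12048797377 = 99691749501435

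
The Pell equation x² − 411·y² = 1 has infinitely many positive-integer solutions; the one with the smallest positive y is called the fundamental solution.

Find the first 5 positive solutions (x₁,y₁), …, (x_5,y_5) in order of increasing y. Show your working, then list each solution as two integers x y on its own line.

49730 2453
4946145799 243975380
491943661118810 24265791292347
48928716529930696801 2413475601692857240
4866450145574963442708650 240044283320105789798053

[20; 3,1,1,1,19,1,1,1,3,40] for √411; ℓ=10 ⇒ convergent index 9
i=0: a=20 ⇒ p=20, q=1
i=1: a=3 ⇒ p=61, q=3
i=2: a=1 ⇒ p=81, q=4
i=3: a=1 ⇒ p=142, q=7
…
i=5: a=19 ⇒ p=4379, q=216
i=6: a=1 ⇒ p=4602, q=227
i=7: a=1 ⇒ p=8981, q=443
i=8: a=1 ⇒ p=13583, q=670
i=9: a=3 ⇒ p=49730, q=2453
fundamental: x₁=49730, y₁=2453  (since 2473072900 − 411·6017209 = 1)
(49730+2453√411)^2 = 4946145799 + 243975380√411
(49730+2453√411)^3 = 491943661118810 + 24265791292347√411
(49730+2453√411)^4 = 48928716529930696801 + 2413475601692857240√411
(49730+2453√411)^5 = 4866450145574963442708650 + 240044283320105789798053√411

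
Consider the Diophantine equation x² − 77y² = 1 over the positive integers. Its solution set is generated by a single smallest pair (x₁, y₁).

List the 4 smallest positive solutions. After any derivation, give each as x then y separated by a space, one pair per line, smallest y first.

√77 = [8; 1,3,2,3,1,16, …], period ℓ=6 (even) → k=5
k=0  a_k=8  p_k/q_k = 8/1
k=1  a_k=1  p_k/q_k = 9/1
…
k=3  a_k=2  p_k/q_k = 79/9
k=4  a_k=3  p_k/q_k = 272/31
k=5  a_k=1  p_k/q_k = 351/40
fundamental: x₁=351, y₁=40  (since 123201 − 77·1600 = 1)
(351+40√77)^2 = 246401 + 28080√77
(351+40√77)^3 = 172973151 + 19712120√77
(351+40√77)^4 = 121426905601 + 13837880160√77

351 40
246401 28080
172973151 19712120
121426905601 13837880160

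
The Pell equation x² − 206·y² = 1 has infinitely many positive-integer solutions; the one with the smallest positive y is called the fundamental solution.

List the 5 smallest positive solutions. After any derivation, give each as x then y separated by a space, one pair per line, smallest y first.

59535 4148
7088832449 493902360
844067279642895 58808954001052
100503090979990675201 7002382152411359280
11966903042143422416540175 833773642828811595468548

[14; 2,1,5,14,5,1,2,28] for √206; ℓ=8 ⇒ convergent index 7
i=0: a=14 ⇒ p=14, q=1
…
i=3: a=5 ⇒ p=244, q=17
i=4: a=14 ⇒ p=3459, q=241
i=5: a=5 ⇒ p=17539, q=1222
i=6: a=1 ⇒ p=20998, q=1463
i=7: a=2 ⇒ p=59535, q=4148
→ (59535, 4148).  Check: 59535²=3544416225, 206·4148²=3544416224, difference 1.
(59535+4148√206)^2 = 7088832449 + 493902360√206
(59535+4148√206)^3 = 844067279642895 + 58808954001052√206
(59535+4148√206)^4 = 100503090979990675201 + 7002382152411359280√206
(59535+4148√206)^5 = 11966903042143422416540175 + 833773642828811595468548√206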